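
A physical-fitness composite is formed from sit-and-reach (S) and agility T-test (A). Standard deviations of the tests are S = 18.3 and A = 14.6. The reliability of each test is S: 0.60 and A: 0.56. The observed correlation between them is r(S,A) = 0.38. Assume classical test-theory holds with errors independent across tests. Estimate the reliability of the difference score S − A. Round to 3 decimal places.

Var(S−A) = 18.3² + 14.6² − 2·18.3·14.6·0.38 = 548.05 − 203.057 = 344.993.
Because errors are independent across components, Cov(Tᵢ,Tⱼ) = Cov(Xᵢ,Xⱼ); the off-diagonal part of the true-score variance is the same as above.
True-score variance = [18.3²·0.60 + 14.6²·0.56] − 203.057 = 320.304 − 203.057 = 117.247.
Reliability = 117.247 / 344.993 = 0.340.

0.340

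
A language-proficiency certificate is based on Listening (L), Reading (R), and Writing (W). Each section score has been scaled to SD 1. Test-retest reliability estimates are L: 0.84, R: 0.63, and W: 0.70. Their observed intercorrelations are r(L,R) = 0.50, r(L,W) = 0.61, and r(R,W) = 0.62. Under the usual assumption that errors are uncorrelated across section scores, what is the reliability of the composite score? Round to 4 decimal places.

0.8715

Var(L+R+W) = 3 + 2·[0.50 + 0.61 + 0.62] = 3 + 3.46 = 6.46.
Under uncorrelated errors the observed covariances equal the true-score covariances, so only the own-variance terms attenuate.
True-score variance = [0.84 + 0.63 + 0.70] + 3.46 = 2.17 + 3.46 = 5.63.
Reliability = 5.63 / 6.46 = 0.8715.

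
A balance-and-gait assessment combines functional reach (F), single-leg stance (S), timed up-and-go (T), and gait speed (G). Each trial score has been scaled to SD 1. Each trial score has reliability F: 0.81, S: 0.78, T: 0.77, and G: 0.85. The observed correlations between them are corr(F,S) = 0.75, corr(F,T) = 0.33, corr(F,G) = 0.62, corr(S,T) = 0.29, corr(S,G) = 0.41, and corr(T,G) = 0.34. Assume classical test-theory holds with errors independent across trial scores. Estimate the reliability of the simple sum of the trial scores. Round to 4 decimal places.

0.9167

Var(F+S+T+G) = 4 + 2·[0.75 + 0.33 + 0.62 + 0.29 + 0.41 + 0.34] = 4 + 5.48 = 9.48.
Because errors are independent across components, Cov(Tᵢ,Tⱼ) = Cov(Xᵢ,Xⱼ); the off-diagonal part of the true-score variance is the same as above.
True-score variance = [0.81 + 0.78 + 0.77 + 0.85] + 5.48 = 3.21 + 5.48 = 8.69.
Reliability = 8.69 / 9.48 = 0.9167.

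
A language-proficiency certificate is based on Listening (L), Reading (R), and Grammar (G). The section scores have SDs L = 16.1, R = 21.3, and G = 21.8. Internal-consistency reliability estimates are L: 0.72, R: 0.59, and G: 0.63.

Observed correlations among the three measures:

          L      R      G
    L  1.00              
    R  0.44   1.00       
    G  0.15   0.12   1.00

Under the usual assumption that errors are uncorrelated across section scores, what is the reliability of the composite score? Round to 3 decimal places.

0.745

Var(L+R+G) = 16.1² + 21.3² + 21.8² + 2·[16.1·21.3·0.44 + 16.1·21.8·0.15 + 21.3·21.8·0.12] = 1188.14 + 518.514 = 1706.65.
With uncorrelated errors the cross-covariances are all true-score covariance, so they carry over unchanged; only the diagonal terms shrink to ρᵢσᵢ².
True-score variance = [16.1²·0.72 + 21.3²·0.59 + 21.8²·0.63] + 518.514 = 753.71 + 518.514 = 1272.22.
Reliability = 1272.22 / 1706.65 = 0.745.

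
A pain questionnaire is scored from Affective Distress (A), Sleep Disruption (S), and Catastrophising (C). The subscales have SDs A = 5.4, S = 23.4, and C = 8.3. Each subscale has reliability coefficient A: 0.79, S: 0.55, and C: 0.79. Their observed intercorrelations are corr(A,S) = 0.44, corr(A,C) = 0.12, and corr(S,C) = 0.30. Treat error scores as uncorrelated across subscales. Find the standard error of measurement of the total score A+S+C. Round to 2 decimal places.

Var(total) = 645.61 + 238.486 = 884.096.
True-score variance = 378.618 + 238.486 = 617.103, so reliability = 0.6980.
Error variance = 884.096 − 617.103 = 266.992; SEM = √266.992 = 16.34.

16.34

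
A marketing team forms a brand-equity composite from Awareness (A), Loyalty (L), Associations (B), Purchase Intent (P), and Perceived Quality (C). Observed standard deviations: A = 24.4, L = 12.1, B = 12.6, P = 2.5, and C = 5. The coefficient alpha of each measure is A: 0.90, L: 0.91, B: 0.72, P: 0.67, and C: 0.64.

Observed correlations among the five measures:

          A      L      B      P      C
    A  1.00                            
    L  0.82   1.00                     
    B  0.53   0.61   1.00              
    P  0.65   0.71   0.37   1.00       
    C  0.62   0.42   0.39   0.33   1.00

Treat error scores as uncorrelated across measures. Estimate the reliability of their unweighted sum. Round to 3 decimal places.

Var(A+L+B+P+C) = 24.4² + 12.1² + 12.6² + 2.5² + 5² + 2·[24.4·12.1·0.82 + 24.4·12.6·0.53 + 24.4·2.5·0.65 + 24.4·5·0.62 + 12.1·12.6·0.61 + 12.1·2.5·0.71 + 12.1·5·0.42 + 12.6·2.5·0.37 + 12.6·5·0.39 + 2.5·5·0.33] = 931.78 + 1401.14 = 2332.92.
Because errors are independent across components, Cov(Tᵢ,Tⱼ) = Cov(Xᵢ,Xⱼ); the off-diagonal part of the true-score variance is the same as above.
True-score variance = [24.4²·0.90 + 12.1²·0.91 + 12.6²·0.72 + 2.5²·0.67 + 5²·0.64] + 1401.14 = 803.552 + 1401.14 = 2204.69.
Reliability = 2204.69 / 2332.92 = 0.945.

0.945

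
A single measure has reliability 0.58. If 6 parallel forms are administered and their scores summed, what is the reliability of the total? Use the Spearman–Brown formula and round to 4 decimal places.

0.8923

ρ_k = kρ / (1 + (k−1)ρ) = 6·0.58 / (1 + 5·0.58) = 3.480 / 3.900 = 0.8923.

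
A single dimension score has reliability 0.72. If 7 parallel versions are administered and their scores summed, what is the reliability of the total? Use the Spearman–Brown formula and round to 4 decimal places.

0.9474

ρ_k = kρ / (1 + (k−1)ρ) = 7·0.72 / (1 + 6·0.72) = 5.040 / 5.320 = 0.9474.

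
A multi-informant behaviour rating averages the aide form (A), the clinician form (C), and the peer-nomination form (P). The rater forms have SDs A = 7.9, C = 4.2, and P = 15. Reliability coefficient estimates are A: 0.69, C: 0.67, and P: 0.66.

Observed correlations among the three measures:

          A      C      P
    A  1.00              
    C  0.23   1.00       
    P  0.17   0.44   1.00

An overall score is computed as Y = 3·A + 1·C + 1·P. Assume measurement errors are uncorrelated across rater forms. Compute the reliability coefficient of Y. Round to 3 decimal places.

Var(Y) = 3²·7.9² + 4.2² + 15² + 2·[3·7.9·4.2·0.23 + 3·7.9·15·0.17 + 4.2·15·0.44] = 804.33 + 222.098 = 1026.43.
Because errors are independent across components, Cov(Tᵢ,Tⱼ) = Cov(Xᵢ,Xⱼ); the off-diagonal part of the true-score variance is the same as above.
True-score variance = [3²·7.9²·0.69 + 4.2²·0.67 + 15²·0.66] + 222.098 = 547.885 + 222.098 = 769.983.
Reliability = 769.983 / 1026.43 = 0.750.

0.750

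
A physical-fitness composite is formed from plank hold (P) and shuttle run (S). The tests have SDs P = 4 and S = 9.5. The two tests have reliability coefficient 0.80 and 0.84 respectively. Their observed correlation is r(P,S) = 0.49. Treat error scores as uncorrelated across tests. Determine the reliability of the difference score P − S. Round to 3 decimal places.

0.744

Var(P−S) = 4² + 9.5² − 2·4·9.5·0.49 = 106.25 − 37.24 = 69.01.
With uncorrelated errors the cross-covariances are all true-score covariance, so they carry over unchanged; only the diagonal terms shrink to ρᵢσᵢ².
True-score variance = [4²·0.80 + 9.5²·0.84] − 37.24 = 88.61 − 37.24 = 51.37.
Reliability = 51.37 / 69.01 = 0.744.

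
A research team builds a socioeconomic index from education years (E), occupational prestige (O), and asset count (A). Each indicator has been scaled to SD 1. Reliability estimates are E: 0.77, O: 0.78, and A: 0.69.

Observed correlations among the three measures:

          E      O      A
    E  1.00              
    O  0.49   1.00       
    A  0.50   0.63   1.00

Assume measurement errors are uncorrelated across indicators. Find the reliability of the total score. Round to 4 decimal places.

0.8782

Var(E+O+A) = 3 + 2·[0.49 + 0.50 + 0.63] = 3 + 3.24 = 6.24.
Under uncorrelated errors the observed covariances equal the true-score covariances, so only the own-variance terms attenuate.
True-score variance = [0.77 + 0.78 + 0.69] + 3.24 = 2.24 + 3.24 = 5.48.
Reliability = 5.48 / 6.24 = 0.8782.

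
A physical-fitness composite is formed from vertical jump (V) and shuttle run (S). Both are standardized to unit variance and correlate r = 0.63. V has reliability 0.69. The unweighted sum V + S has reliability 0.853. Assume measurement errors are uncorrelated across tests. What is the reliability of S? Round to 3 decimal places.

0.831

Var(V+S) = 2 + 2·0.63 = 3.260.
True-score variance = ρ_V + ρ_S + 2·0.63, so 0.853 = (0.69 + ρ_S + 1.26) / 3.260.
ρ_S = 0.853·3.260 − 0.69 − 1.26 = 0.831.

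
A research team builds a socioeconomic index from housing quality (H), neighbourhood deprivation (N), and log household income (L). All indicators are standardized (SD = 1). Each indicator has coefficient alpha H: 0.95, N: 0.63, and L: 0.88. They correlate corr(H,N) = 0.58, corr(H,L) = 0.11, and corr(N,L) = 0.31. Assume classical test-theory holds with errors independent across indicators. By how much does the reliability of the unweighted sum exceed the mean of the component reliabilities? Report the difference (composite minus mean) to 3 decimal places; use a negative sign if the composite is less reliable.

0.072

Var(sum) = 3 + 2 = 5; true-score variance = 2.46 + 2 = 4.46; composite reliability = 0.8920.
Mean component reliability = 0.8200.
Difference = 0.8920 − 0.8200 = 0.072.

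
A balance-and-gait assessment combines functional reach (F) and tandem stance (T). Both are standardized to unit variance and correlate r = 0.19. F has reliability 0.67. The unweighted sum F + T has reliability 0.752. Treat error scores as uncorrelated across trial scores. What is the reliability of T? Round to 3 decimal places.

Var(F+T) = 2 + 2·0.19 = 2.380.
True-score variance = ρ_F + ρ_T + 2·0.19, so 0.752 = (0.67 + ρ_T + 0.38) / 2.380.
ρ_T = 0.752·2.380 − 0.67 − 0.38 = 0.740.

0.740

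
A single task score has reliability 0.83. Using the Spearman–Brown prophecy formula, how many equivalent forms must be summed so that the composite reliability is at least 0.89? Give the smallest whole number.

2

k ≥ ρ*(1−ρ₁)/(ρ₁(1−ρ*)) = 0.89·0.17 / (0.83·0.11) = 1.657.
Smallest integer k = 2.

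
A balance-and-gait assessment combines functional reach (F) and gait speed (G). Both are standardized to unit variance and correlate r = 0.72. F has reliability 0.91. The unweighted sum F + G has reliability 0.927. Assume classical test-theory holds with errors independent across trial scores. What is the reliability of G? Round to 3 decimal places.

0.839

Var(F+G) = 2 + 2·0.72 = 3.440.
True-score variance = ρ_F + ρ_G + 2·0.72, so 0.927 = (0.91 + ρ_G + 1.44) / 3.440.
ρ_G = 0.927·3.440 − 0.91 − 1.44 = 0.839.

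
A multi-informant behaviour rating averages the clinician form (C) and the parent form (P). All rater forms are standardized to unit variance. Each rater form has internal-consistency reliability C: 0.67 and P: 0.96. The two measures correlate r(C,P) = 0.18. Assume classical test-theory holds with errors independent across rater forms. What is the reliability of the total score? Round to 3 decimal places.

0.843

Var(C+P) = 2 + 2·[0.18] = 2 + 0.36 = 2.36.
Under uncorrelated errors the observed covariances equal the true-score covariances, so only the own-variance terms attenuate.
True-score variance = [0.67 + 0.96] + 0.36 = 1.63 + 0.36 = 1.99.
Reliability = 1.99 / 2.36 = 0.843.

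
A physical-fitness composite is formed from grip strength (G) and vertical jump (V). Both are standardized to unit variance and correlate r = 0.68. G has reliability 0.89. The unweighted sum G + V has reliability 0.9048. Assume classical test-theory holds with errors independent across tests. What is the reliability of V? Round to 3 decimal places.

Var(G+V) = 2 + 2·0.68 = 3.360.
True-score variance = ρ_G + ρ_V + 2·0.68, so 0.9048 = (0.89 + ρ_V + 1.36) / 3.360.
ρ_V = 0.9048·3.360 − 0.89 − 1.36 = 0.790.

0.790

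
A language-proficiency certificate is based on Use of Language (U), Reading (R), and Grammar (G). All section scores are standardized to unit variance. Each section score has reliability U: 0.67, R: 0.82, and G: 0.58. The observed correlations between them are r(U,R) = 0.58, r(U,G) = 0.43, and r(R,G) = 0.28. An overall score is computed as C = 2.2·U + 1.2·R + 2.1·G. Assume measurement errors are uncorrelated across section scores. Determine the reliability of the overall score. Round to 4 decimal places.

0.8062

Var(C) = 2.2² + 1.2² + 2.1² + 2·[2.64·0.58 + 4.62·0.43 + 2.52·0.28] = 10.69 + 8.4468 = 19.1368.
Because errors are independent across components, Cov(Tᵢ,Tⱼ) = Cov(Xᵢ,Xⱼ); the off-diagonal part of the true-score variance is the same as above.
True-score variance = [2.2²·0.67 + 1.2²·0.82 + 2.1²·0.58] + 8.4468 = 6.9814 + 8.4468 = 15.4282.
Reliability = 15.4282 / 19.1368 = 0.8062.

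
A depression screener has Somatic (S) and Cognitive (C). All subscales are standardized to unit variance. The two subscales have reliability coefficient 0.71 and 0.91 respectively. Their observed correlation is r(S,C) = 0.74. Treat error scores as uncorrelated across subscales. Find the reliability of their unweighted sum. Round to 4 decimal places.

Var(S+C) = 2 + 2·[0.74] = 2 + 1.48 = 3.48.
Because errors are independent across components, Cov(Tᵢ,Tⱼ) = Cov(Xᵢ,Xⱼ); the off-diagonal part of the true-score variance is the same as above.
True-score variance = [0.71 + 0.91] + 1.48 = 1.62 + 1.48 = 3.1.
Reliability = 3.1 / 3.48 = 0.8908.

0.8908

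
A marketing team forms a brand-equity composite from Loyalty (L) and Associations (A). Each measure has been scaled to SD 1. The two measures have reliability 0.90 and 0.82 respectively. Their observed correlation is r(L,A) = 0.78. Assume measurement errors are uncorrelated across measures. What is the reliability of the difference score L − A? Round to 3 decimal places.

0.364

Var(L−A) = 1 + 1 − 2·0.78 = 2 − 1.56 = 0.44.
Because errors are independent across components, Cov(Tᵢ,Tⱼ) = Cov(Xᵢ,Xⱼ); the off-diagonal part of the true-score variance is the same as above.
True-score variance = [0.90 + 0.82] − 1.56 = 1.72 − 1.56 = 0.16.
Reliability = 0.16 / 0.44 = 0.364.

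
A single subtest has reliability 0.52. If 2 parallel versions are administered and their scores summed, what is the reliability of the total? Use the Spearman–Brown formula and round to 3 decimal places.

0.684

ρ_k = kρ / (1 + (k−1)ρ) = 2·0.52 / (1 + 1·0.52) = 1.040 / 1.520 = 0.684.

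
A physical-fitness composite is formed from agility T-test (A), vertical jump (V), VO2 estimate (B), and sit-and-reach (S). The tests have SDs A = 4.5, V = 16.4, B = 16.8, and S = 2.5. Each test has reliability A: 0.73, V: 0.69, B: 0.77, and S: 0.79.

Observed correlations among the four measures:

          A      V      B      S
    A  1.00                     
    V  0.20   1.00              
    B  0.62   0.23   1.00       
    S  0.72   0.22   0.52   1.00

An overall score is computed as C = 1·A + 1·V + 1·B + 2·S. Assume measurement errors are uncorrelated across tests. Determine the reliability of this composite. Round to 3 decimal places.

0.841

Var(C) = 4.5² + 16.4² + 16.8² + 2²·2.5² + 2·[4.5·16.4·0.20 + 4.5·16.8·0.62 + 2·4.5·2.5·0.72 + 16.4·16.8·0.23 + 2·16.4·2.5·0.22 + 2·16.8·2.5·0.52] = 596.45 + 405.843 = 1002.29.
With uncorrelated errors the cross-covariances are all true-score covariance, so they carry over unchanged; only the diagonal terms shrink to ρᵢσᵢ².
True-score variance = [4.5²·0.73 + 16.4²·0.69 + 16.8²·0.77 + 2²·2.5²·0.79] + 405.843 = 437.44 + 405.843 = 843.283.
Reliability = 843.283 / 1002.29 = 0.841.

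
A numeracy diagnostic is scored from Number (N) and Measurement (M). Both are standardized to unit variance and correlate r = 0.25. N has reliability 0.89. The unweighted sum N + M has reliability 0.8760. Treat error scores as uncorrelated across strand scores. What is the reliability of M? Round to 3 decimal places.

0.800

Var(N+M) = 2 + 2·0.25 = 2.500.
True-score variance = ρ_N + ρ_M + 2·0.25, so 0.8760 = (0.89 + ρ_M + 0.50) / 2.500.
ρ_M = 0.8760·2.500 − 0.89 − 0.50 = 0.800.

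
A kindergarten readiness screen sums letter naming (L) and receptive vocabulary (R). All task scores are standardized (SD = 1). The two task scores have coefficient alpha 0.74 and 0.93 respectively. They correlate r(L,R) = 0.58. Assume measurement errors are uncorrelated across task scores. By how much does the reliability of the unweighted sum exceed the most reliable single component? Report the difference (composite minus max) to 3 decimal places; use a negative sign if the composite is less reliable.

Var(sum) = 2 + 1.16 = 3.16; true-score variance = 1.67 + 1.16 = 2.83; composite reliability = 0.8956.
Max component reliability = 0.9300.
Difference = 0.8956 − 0.9300 = -0.034.

-0.034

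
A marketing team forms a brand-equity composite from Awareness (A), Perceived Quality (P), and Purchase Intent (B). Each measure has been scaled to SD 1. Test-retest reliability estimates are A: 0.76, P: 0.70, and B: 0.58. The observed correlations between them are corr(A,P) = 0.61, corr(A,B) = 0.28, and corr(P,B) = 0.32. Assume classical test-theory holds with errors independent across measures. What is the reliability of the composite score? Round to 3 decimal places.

0.823

Var(A+P+B) = 3 + 2·[0.61 + 0.28 + 0.32] = 3 + 2.42 = 5.42.
Because errors are independent across components, Cov(Tᵢ,Tⱼ) = Cov(Xᵢ,Xⱼ); the off-diagonal part of the true-score variance is the same as above.
True-score variance = [0.76 + 0.70 + 0.58] + 2.42 = 2.04 + 2.42 = 4.46.
Reliability = 4.46 / 5.42 = 0.823.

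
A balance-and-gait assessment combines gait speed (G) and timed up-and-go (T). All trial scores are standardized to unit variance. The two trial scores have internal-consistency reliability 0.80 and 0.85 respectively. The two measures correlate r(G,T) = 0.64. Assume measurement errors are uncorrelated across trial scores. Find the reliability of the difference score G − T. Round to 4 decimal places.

Var(G−T) = 1 + 1 − 2·0.64 = 2 − 1.28 = 0.72.
Because errors are independent across components, Cov(Tᵢ,Tⱼ) = Cov(Xᵢ,Xⱼ); the off-diagonal part of the true-score variance is the same as above.
True-score variance = [0.80 + 0.85] − 1.28 = 1.65 − 1.28 = 0.37.
Reliability = 0.37 / 0.72 = 0.5139.

0.5139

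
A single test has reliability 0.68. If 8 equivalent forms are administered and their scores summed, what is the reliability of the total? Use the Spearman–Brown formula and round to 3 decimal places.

ρ_k = kρ / (1 + (k−1)ρ) = 8·0.68 / (1 + 7·0.68) = 5.440 / 5.760 = 0.944.

0.944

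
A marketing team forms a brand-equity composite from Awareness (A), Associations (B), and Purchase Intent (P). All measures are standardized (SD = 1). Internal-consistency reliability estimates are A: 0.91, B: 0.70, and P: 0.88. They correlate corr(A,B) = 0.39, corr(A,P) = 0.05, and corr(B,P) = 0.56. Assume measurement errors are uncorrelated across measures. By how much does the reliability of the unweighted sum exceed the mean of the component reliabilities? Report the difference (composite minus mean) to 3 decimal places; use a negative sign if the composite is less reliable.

0.068

Var(sum) = 3 + 2 = 5; true-score variance = 2.49 + 2 = 4.49; composite reliability = 0.8980.
Mean component reliability = 0.8300.
Difference = 0.8980 − 0.8300 = 0.068.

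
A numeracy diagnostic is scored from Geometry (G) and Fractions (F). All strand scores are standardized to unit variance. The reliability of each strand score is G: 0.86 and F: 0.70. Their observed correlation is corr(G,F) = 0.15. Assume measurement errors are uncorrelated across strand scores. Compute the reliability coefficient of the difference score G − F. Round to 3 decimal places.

0.741

Var(G−F) = 1 + 1 − 2·0.15 = 2 − 0.3 = 1.7.
With uncorrelated errors the cross-covariances are all true-score covariance, so they carry over unchanged; only the diagonal terms shrink to ρᵢσᵢ².
True-score variance = [0.86 + 0.70] − 0.3 = 1.56 − 0.3 = 1.26.
Reliability = 1.26 / 1.7 = 0.741.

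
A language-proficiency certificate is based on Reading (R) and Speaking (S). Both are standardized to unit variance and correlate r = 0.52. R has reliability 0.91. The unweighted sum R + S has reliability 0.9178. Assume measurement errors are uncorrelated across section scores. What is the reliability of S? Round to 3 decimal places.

Var(R+S) = 2 + 2·0.52 = 3.040.
True-score variance = ρ_R + ρ_S + 2·0.52, so 0.9178 = (0.91 + ρ_S + 1.04) / 3.040.
ρ_S = 0.9178·3.040 − 0.91 − 1.04 = 0.840.

0.840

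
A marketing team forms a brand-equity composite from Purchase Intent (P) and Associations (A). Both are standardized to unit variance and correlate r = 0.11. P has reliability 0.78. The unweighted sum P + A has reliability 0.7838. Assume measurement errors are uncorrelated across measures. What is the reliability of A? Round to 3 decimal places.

Var(P+A) = 2 + 2·0.11 = 2.220.
True-score variance = ρ_P + ρ_A + 2·0.11, so 0.7838 = (0.78 + ρ_A + 0.22) / 2.220.
ρ_A = 0.7838·2.220 − 0.78 − 0.22 = 0.740.

0.740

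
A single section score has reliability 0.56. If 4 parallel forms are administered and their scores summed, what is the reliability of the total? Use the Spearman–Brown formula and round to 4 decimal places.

ρ_k = kρ / (1 + (k−1)ρ) = 4·0.56 / (1 + 3·0.56) = 2.240 / 2.680 = 0.8358.

0.8358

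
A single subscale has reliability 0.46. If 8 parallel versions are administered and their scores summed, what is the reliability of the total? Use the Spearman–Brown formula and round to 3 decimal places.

ρ_k = kρ / (1 + (k−1)ρ) = 8·0.46 / (1 + 7·0.46) = 3.680 / 4.220 = 0.872.

0.872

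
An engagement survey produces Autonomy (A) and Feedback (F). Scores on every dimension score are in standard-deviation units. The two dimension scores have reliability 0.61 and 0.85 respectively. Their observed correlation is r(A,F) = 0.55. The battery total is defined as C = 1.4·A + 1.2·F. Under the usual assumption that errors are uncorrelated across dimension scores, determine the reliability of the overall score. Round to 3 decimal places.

Var(C) = 1.4² + 1.2² + 2·[1.68·0.55] = 3.4 + 1.848 = 5.248.
Because errors are independent across components, Cov(Tᵢ,Tⱼ) = Cov(Xᵢ,Xⱼ); the off-diagonal part of the true-score variance is the same as above.
True-score variance = [1.4²·0.61 + 1.2²·0.85] + 1.848 = 2.4196 + 1.848 = 4.2676.
Reliability = 4.2676 / 5.248 = 0.813.

0.813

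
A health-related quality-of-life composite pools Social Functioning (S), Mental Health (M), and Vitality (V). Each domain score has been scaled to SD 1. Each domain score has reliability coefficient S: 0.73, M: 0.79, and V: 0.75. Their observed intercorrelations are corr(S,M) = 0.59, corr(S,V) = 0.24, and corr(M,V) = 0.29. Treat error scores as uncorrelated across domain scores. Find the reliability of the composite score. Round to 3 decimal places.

0.861

Var(S+M+V) = 3 + 2·[0.59 + 0.24 + 0.29] = 3 + 2.24 = 5.24.
Because errors are independent across components, Cov(Tᵢ,Tⱼ) = Cov(Xᵢ,Xⱼ); the off-diagonal part of the true-score variance is the same as above.
True-score variance = [0.73 + 0.79 + 0.75] + 2.24 = 2.27 + 2.24 = 4.51.
Reliability = 4.51 / 5.24 = 0.861.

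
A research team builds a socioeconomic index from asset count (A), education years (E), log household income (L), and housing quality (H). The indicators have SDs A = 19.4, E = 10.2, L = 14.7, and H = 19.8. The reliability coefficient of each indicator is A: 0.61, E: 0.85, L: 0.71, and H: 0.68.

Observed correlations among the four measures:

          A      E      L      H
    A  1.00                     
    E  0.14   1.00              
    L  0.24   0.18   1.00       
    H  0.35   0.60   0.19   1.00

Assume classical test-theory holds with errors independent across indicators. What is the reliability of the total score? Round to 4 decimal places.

0.8209

Var(A+E+L+H) = 19.4² + 10.2² + 14.7² + 19.8² + 2·[19.4·10.2·0.14 + 19.4·14.7·0.24 + 19.4·19.8·0.35 + 10.2·14.7·0.18 + 10.2·19.8·0.60 + 14.7·19.8·0.19] = 1088.53 + 868.11 = 1956.64.
Because errors are independent across components, Cov(Tᵢ,Tⱼ) = Cov(Xᵢ,Xⱼ); the off-diagonal part of the true-score variance is the same as above.
True-score variance = [19.4²·0.61 + 10.2²·0.85 + 14.7²·0.71 + 19.8²·0.68] + 868.11 = 738.025 + 868.11 = 1606.13.
Reliability = 1606.13 / 1956.64 = 0.8209.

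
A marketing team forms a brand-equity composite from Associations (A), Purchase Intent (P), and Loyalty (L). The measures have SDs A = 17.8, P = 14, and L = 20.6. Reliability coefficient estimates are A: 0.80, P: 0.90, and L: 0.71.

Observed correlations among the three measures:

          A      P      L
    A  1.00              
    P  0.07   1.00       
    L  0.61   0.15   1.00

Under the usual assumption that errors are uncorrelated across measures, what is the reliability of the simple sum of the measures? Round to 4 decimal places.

0.8632

Var(A+P+L) = 17.8² + 14² + 20.6² + 2·[17.8·14·0.07 + 17.8·20.6·0.61 + 14·20.6·0.15] = 937.2 + 568.758 = 1505.96.
Under uncorrelated errors the observed covariances equal the true-score covariances, so only the own-variance terms attenuate.
True-score variance = [17.8²·0.80 + 14²·0.90 + 20.6²·0.71] + 568.758 = 731.168 + 568.758 = 1299.93.
Reliability = 1299.93 / 1505.96 = 0.8632.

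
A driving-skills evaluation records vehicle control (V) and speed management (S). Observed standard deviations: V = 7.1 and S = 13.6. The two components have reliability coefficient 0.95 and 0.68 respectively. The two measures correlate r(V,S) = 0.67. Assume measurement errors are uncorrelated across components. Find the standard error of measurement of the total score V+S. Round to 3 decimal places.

7.855

Var(total) = 235.37 + 129.39 = 364.76.
True-score variance = 173.662 + 129.39 = 303.053, so reliability = 0.8308.
Error variance = 364.76 − 303.053 = 61.7077; SEM = √61.7077 = 7.855.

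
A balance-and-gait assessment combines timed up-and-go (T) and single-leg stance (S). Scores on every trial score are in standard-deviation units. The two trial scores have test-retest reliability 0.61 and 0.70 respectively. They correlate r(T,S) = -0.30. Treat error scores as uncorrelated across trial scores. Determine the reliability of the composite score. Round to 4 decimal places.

0.5071

Var(T+S) = 2 + 2·[(-0.30)] = 2 − 0.6 = 1.4.
With uncorrelated errors the cross-covariances are all true-score covariance, so they carry over unchanged; only the diagonal terms shrink to ρᵢσᵢ².
True-score variance = [0.61 + 0.70] − 0.6 = 1.31 − 0.6 = 0.71.
Reliability = 0.71 / 1.4 = 0.5071.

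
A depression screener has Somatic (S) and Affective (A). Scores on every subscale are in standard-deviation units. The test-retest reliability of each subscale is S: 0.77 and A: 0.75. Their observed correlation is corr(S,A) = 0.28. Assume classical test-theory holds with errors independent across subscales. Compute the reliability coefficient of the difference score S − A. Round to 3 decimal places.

0.667

Var(S−A) = 1 + 1 − 2·0.28 = 2 − 0.56 = 1.44.
Under uncorrelated errors the observed covariances equal the true-score covariances, so only the own-variance terms attenuate.
True-score variance = [0.77 + 0.75] − 0.56 = 1.52 − 0.56 = 0.96.
Reliability = 0.96 / 1.44 = 0.667.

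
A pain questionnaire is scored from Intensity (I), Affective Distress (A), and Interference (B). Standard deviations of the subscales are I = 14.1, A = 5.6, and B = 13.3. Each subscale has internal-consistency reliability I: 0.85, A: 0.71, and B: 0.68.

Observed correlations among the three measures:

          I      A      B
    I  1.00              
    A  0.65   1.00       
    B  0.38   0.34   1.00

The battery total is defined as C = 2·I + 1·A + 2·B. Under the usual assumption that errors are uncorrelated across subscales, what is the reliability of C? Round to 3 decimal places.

Var(C) = 2²·14.1² + 5.6² + 2²·13.3² + 2·[2·14.1·5.6·0.65 + 4·14.1·13.3·0.38 + 2·5.6·13.3·0.34] = 1534.16 + 876.68 = 2410.84.
Under uncorrelated errors the observed covariances equal the true-score covariances, so only the own-variance terms attenuate.
True-score variance = [2²·14.1²·0.85 + 5.6²·0.71 + 2²·13.3²·0.68] + 876.68 = 1179.36 + 876.68 = 2056.04.
Reliability = 2056.04 / 2410.84 = 0.853.

0.853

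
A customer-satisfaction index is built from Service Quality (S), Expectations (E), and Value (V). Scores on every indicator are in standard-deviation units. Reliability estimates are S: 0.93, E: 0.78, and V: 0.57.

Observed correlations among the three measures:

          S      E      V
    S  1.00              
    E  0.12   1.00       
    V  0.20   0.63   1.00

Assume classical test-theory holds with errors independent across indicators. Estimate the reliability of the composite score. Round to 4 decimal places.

0.8531

Var(S+E+V) = 3 + 2·[0.12 + 0.20 + 0.63] = 3 + 1.9 = 4.9.
Because errors are independent across components, Cov(Tᵢ,Tⱼ) = Cov(Xᵢ,Xⱼ); the off-diagonal part of the true-score variance is the same as above.
True-score variance = [0.93 + 0.78 + 0.57] + 1.9 = 2.28 + 1.9 = 4.18.
Reliability = 4.18 / 4.9 = 0.8531.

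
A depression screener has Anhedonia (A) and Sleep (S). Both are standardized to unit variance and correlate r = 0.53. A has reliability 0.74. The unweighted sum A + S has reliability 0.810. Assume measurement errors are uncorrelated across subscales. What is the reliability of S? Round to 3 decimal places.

Var(A+S) = 2 + 2·0.53 = 3.060.
True-score variance = ρ_A + ρ_S + 2·0.53, so 0.810 = (0.74 + ρ_S + 1.06) / 3.060.
ρ_S = 0.810·3.060 − 0.74 − 1.06 = 0.679.

0.679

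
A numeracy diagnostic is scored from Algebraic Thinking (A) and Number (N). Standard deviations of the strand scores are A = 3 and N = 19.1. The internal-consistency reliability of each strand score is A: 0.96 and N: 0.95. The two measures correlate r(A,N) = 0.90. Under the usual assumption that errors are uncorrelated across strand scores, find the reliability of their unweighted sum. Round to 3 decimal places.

0.961

Var(A+N) = 3² + 19.1² + 2·[3·19.1·0.90] = 373.81 + 103.14 = 476.95.
With uncorrelated errors the cross-covariances are all true-score covariance, so they carry over unchanged; only the diagonal terms shrink to ρᵢσᵢ².
True-score variance = [3²·0.96 + 19.1²·0.95] + 103.14 = 355.21 + 103.14 = 458.35.
Reliability = 458.35 / 476.95 = 0.961.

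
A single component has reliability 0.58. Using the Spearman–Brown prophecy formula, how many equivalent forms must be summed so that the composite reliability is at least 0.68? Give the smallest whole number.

k ≥ ρ*(1−ρ₁)/(ρ₁(1−ρ*)) = 0.68·0.42 / (0.58·0.32) = 1.539.
Smallest integer k = 2.

2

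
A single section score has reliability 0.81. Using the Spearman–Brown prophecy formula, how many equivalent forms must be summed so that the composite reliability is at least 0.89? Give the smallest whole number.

2

k ≥ ρ*(1−ρ₁)/(ρ₁(1−ρ*)) = 0.89·0.19 / (0.81·0.11) = 1.898.
Smallest integer k = 2.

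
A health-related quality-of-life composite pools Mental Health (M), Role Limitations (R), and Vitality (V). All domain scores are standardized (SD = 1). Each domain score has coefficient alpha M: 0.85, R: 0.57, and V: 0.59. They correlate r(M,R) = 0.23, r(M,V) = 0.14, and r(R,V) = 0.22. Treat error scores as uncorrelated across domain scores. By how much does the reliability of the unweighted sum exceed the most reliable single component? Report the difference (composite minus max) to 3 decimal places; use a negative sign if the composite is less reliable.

-0.087

Var(sum) = 3 + 1.18 = 4.18; true-score variance = 2.01 + 1.18 = 3.19; composite reliability = 0.7632.
Max component reliability = 0.8500.
Difference = 0.7632 − 0.8500 = -0.087.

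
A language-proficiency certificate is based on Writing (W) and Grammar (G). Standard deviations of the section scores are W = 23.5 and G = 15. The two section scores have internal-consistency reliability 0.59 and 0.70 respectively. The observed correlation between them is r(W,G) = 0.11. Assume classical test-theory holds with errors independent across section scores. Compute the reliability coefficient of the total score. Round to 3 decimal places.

Var(W+G) = 23.5² + 15² + 2·[23.5·15·0.11] = 777.25 + 77.55 = 854.8.
Because errors are independent across components, Cov(Tᵢ,Tⱼ) = Cov(Xᵢ,Xⱼ); the off-diagonal part of the true-score variance is the same as above.
True-score variance = [23.5²·0.59 + 15²·0.70] + 77.55 = 483.327 + 77.55 = 560.877.
Reliability = 560.877 / 854.8 = 0.656.

0.656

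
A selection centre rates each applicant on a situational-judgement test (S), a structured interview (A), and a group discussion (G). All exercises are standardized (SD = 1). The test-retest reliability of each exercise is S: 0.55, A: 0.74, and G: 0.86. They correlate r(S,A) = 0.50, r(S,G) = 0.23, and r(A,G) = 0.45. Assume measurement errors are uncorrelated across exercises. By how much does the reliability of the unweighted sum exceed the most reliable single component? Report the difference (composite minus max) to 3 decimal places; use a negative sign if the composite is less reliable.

Var(sum) = 3 + 2.36 = 5.36; true-score variance = 2.15 + 2.36 = 4.51; composite reliability = 0.8414.
Max component reliability = 0.8600.
Difference = 0.8414 − 0.8600 = -0.019.

-0.019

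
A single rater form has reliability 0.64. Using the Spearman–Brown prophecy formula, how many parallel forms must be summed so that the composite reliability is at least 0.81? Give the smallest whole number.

3

k ≥ ρ*(1−ρ₁)/(ρ₁(1−ρ*)) = 0.81·0.36 / (0.64·0.19) = 2.398.
Smallest integer k = 3.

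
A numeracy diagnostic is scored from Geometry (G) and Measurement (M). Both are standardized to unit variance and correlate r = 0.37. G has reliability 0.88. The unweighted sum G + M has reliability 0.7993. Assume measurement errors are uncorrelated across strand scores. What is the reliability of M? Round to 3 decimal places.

0.570

Var(G+M) = 2 + 2·0.37 = 2.740.
True-score variance = ρ_G + ρ_M + 2·0.37, so 0.7993 = (0.88 + ρ_M + 0.74) / 2.740.
ρ_M = 0.7993·2.740 − 0.88 − 0.74 = 0.570.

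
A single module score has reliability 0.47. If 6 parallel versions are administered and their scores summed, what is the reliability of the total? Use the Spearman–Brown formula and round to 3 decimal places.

ρ_k = kρ / (1 + (k−1)ρ) = 6·0.47 / (1 + 5·0.47) = 2.820 / 3.350 = 0.842.

0.842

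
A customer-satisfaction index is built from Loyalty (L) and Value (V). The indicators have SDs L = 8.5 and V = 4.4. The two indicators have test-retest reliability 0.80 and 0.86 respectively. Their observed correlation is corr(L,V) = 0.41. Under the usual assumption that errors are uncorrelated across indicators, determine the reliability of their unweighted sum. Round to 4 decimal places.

Var(L+V) = 8.5² + 4.4² + 2·[8.5·4.4·0.41] = 91.61 + 30.668 = 122.278.
Under uncorrelated errors the observed covariances equal the true-score covariances, so only the own-variance terms attenuate.
True-score variance = [8.5²·0.80 + 4.4²·0.86] + 30.668 = 74.4496 + 30.668 = 105.118.
Reliability = 105.118 / 122.278 = 0.8597.

0.8597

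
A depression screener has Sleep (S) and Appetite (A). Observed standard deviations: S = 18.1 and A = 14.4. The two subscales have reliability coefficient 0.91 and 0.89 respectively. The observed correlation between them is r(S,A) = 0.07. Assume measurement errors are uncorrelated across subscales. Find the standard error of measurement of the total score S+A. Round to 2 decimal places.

Var(total) = 534.97 + 36.4896 = 571.46.
True-score variance = 482.676 + 36.4896 = 519.165, so reliability = 0.9085.
Error variance = 571.46 − 519.165 = 52.2945; SEM = √52.2945 = 7.23.

7.23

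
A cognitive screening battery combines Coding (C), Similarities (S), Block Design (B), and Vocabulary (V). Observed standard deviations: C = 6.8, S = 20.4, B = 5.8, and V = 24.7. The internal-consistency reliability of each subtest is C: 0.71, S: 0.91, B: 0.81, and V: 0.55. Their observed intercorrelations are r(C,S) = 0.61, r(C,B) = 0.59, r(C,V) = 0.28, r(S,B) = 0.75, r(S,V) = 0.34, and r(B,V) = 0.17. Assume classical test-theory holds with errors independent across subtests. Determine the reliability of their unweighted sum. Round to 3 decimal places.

0.833

Var(C+S+B+V) = 6.8² + 20.4² + 5.8² + 24.7² + 2·[6.8·20.4·0.61 + 6.8·5.8·0.59 + 6.8·24.7·0.28 + 20.4·5.8·0.75 + 20.4·24.7·0.34 + 5.8·24.7·0.17] = 1106.13 + 878.662 = 1984.79.
With uncorrelated errors the cross-covariances are all true-score covariance, so they carry over unchanged; only the diagonal terms shrink to ρᵢσᵢ².
True-score variance = [6.8²·0.71 + 20.4²·0.91 + 5.8²·0.81 + 24.7²·0.55] + 878.662 = 774.334 + 878.662 = 1653.
Reliability = 1653 / 1984.79 = 0.833.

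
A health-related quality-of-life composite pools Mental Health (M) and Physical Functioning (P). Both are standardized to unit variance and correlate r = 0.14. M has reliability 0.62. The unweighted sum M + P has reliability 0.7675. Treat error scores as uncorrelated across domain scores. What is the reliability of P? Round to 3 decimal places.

0.850

Var(M+P) = 2 + 2·0.14 = 2.280.
True-score variance = ρ_M + ρ_P + 2·0.14, so 0.7675 = (0.62 + ρ_P + 0.28) / 2.280.
ρ_P = 0.7675·2.280 − 0.62 − 0.28 = 0.850.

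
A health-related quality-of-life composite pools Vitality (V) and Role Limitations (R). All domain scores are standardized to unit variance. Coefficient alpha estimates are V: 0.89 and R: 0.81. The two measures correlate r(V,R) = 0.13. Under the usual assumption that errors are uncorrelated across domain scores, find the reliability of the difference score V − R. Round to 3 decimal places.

Var(V−R) = 1 + 1 − 2·0.13 = 2 − 0.26 = 1.74.
Under uncorrelated errors the observed covariances equal the true-score covariances, so only the own-variance terms attenuate.
True-score variance = [0.89 + 0.81] − 0.26 = 1.7 − 0.26 = 1.44.
Reliability = 1.44 / 1.74 = 0.828.

0.828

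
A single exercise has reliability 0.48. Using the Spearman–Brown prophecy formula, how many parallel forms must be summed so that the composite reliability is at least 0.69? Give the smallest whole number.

k ≥ ρ*(1−ρ₁)/(ρ₁(1−ρ*)) = 0.69·0.52 / (0.48·0.31) = 2.411.
Smallest integer k = 3.

3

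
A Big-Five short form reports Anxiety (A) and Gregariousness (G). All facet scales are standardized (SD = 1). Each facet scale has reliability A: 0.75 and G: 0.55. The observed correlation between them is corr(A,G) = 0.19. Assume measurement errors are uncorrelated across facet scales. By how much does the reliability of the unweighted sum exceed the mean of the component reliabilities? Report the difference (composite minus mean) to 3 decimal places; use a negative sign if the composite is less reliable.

Var(sum) = 2 + 0.38 = 2.38; true-score variance = 1.3 + 0.38 = 1.68; composite reliability = 0.7059.
Mean component reliability = 0.6500.
Difference = 0.7059 − 0.6500 = 0.056.

0.056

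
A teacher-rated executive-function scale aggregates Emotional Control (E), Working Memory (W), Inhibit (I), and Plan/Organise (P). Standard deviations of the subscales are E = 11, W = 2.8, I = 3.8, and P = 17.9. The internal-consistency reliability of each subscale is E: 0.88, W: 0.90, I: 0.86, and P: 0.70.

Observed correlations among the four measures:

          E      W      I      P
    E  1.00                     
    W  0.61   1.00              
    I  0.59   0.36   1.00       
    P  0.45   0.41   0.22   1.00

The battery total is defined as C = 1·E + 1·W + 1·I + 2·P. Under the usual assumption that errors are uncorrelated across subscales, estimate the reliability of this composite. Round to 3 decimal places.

0.801

Var(C) = 11² + 2.8² + 3.8² + 2²·17.9² + 2·[11·2.8·0.61 + 11·3.8·0.59 + 2·11·17.9·0.45 + 2.8·3.8·0.36 + 2·2.8·17.9·0.41 + 2·3.8·17.9·0.22] = 1424.92 + 591.035 = 2015.96.
With uncorrelated errors the cross-covariances are all true-score covariance, so they carry over unchanged; only the diagonal terms shrink to ρᵢσᵢ².
True-score variance = [11²·0.88 + 2.8²·0.90 + 3.8²·0.86 + 2²·17.9²·0.70] + 591.035 = 1023.1 + 591.035 = 1614.14.
Reliability = 1614.14 / 2015.96 = 0.801.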